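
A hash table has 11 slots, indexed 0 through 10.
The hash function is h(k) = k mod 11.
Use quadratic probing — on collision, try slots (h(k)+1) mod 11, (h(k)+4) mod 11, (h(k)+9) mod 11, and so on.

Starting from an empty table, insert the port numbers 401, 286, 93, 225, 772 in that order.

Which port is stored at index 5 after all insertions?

401

Insert 401: h=5, slot 5 empty -> index 5.
Insert 286: h=0, slot 0 empty -> index 0.
Insert 93: h=5, slot 5 occupied -> index 6.
Insert 225: h=5, slots 5,6 occupied -> index 9.
Insert 772: h=2, slot 2 empty -> index 2.
Table: [286, _, 772, _, _, 401, 93, _, _, 225, _]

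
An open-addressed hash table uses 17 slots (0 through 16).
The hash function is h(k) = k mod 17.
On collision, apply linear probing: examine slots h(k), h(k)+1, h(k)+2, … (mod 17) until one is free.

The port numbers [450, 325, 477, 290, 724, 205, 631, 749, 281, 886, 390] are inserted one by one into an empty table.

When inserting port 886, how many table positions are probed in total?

6

450: h=8 -> slot 8
325: h=2 -> slot 2
477: h=1 -> slot 1
290: h=1, probe 1,2,3 -> slot 3
724: h=10 -> slot 10
205: h=1, probe 1,2,3,4 -> slot 4
631: h=2, probe 2,3,4,5 -> slot 5
749: h=1, probe 1,2,3,4,5,6 -> slot 6
281: h=9 -> slot 9
886: h=2, probe 2,3,4,5,6,7 -> slot 7
390: h=16 -> slot 16
Table: [—, 477, 325, 290, 205, 631, 749, 886, 450, 281, 724, —, —, —, —, —, 390]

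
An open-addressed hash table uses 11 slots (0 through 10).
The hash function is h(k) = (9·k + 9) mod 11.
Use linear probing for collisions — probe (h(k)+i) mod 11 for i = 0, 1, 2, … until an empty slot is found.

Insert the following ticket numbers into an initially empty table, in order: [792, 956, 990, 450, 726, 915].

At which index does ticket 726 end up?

792: h=9 → slot 9
956: h=0 → slot 0
990: h=9, probe 9,10 → slot 10
450: h=0, probe 0,1 → slot 1
726: h=9, probe 9,10,0,1,2 → slot 2
915: h=5 → slot 5
Table: [956, 450, 726, ∅, ∅, 915, ∅, ∅, ∅, 792, 990]

2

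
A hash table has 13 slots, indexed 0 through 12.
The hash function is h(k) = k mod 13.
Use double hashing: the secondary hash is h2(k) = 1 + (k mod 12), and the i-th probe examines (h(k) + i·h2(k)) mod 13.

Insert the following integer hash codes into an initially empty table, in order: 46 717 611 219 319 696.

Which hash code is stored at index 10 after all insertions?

319

46: h=7 => slot 7
717: h=2 => slot 2
611: h=0 => slot 0
219: h=11 => slot 11
319: h=7, h2=8, probe 7,2,10 => slot 10
696: h=7, h2=1, probe 7,8 => slot 8
Table: [611, —, 717, —, —, —, —, 46, 696, —, 319, 219, —]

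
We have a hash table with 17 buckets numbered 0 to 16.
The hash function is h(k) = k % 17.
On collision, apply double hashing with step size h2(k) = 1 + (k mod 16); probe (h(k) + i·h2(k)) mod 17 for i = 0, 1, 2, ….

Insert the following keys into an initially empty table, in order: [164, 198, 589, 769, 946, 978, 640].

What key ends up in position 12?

640

164: h=11 -> slot 11
198: h=11, h2=7, probe 11,1 -> slot 1
589: h=11, h2=14, probe 11,8 -> slot 8
769: h=4 -> slot 4
946: h=11, h2=3, probe 11,14 -> slot 14
978: h=9 -> slot 9
640: h=11, h2=1, probe 11,12 -> slot 12
Table: [—, 198, —, —, 769, —, —, —, 589, 978, —, 164, 640, —, 946, —, —]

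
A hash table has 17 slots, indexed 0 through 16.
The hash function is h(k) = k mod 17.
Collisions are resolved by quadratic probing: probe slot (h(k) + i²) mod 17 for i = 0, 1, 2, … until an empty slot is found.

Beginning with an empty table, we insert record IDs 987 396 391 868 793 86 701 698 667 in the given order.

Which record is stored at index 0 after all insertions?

Insert 987: h=1, slot 1 empty → index 1.
Insert 396: h=5, slot 5 empty → index 5.
Insert 391: h=0, slot 0 empty → index 0.
Insert 868: h=1, slot 1 occupied → index 2.
Insert 793: h=11, slot 11 empty → index 11.
Insert 86: h=1, slots 1,2,5 occupied → index 10.
Insert 701: h=4, slot 4 empty → index 4.
Insert 698: h=1, slots 1,2,5,10,0 occupied → index 9.
Insert 667: h=4, slots 4,5 occupied → index 8.
Table: [391, 987, 868, —, 701, 396, —, —, 667, 698, 86, 793, —, —, —, —, —]

391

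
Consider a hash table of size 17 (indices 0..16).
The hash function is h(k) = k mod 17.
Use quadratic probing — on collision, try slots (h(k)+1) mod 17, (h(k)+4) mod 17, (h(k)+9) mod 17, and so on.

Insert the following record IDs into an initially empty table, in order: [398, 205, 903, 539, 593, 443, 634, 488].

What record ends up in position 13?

488

Insert 398: h=7, slot 7 empty → index 7.
Insert 205: h=1, slot 1 empty → index 1.
Insert 903: h=2, slot 2 empty → index 2.
Insert 539: h=12, slot 12 empty → index 12.
Insert 593: h=15, slot 15 empty → index 15.
Insert 443: h=1, slots 1,2 occupied → index 5.
Insert 634: h=5, slot 5 occupied → index 6.
Insert 488: h=12, slot 12 occupied → index 13.
Table: [_, 205, 903, _, _, 443, 634, 398, _, _, _, _, 539, 488, _, 593, _]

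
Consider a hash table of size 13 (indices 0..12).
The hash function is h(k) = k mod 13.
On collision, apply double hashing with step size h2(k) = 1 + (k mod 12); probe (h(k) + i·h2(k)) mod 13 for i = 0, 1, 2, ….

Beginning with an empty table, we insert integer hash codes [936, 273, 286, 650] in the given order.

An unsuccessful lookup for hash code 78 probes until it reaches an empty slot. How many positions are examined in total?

936 hashes to 0; slot 0 is free → place at 0.
273 hashes to 0, h2=10; 0 taken → place at 10.
286 hashes to 0, h2=11; 0 taken → place at 11.
650 hashes to 0, h2=3; 0 taken → place at 3.
Table: [936, ., ., 650, ., ., ., ., ., ., 273, 286, .]
Lookup 78: h=0, h2=7, probe 0,7 → slot 7 empty, not found.

2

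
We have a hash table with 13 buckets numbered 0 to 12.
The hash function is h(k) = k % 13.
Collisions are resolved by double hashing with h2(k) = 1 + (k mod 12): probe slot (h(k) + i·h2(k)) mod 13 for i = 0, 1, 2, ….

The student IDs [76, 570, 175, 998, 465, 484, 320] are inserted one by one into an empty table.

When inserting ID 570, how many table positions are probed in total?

2

Insert 76: h=11, slot 11 empty => index 11.
Insert 570: h=11, h2=7, slot 11 occupied => index 5.
Insert 175: h=6, slot 6 empty => index 6.
Insert 998: h=10, slot 10 empty => index 10.
Insert 465: h=10, h2=10, slot 10 occupied => index 7.
Insert 484: h=3, slot 3 empty => index 3.
Insert 320: h=8, slot 8 empty => index 8.
Table: [∅, ∅, ∅, 484, ∅, 570, 175, 465, 320, ∅, 998, 76, ∅]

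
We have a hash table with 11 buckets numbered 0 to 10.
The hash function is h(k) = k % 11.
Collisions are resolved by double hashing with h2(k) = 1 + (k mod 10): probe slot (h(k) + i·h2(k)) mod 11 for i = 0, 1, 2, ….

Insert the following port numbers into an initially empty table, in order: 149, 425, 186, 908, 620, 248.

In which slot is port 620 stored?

Insert 149: h=6, slot 6 empty -> index 6.
Insert 425: h=7, slot 7 empty -> index 7.
Insert 186: h=10, slot 10 empty -> index 10.
Insert 908: h=6, h2=9, slot 6 occupied -> index 4.
Insert 620: h=4, h2=1, slot 4 occupied -> index 5.
Insert 248: h=6, h2=9, slots 6,4 occupied -> index 2.
Table: [_, _, 248, _, 908, 620, 149, 425, _, _, 186]

5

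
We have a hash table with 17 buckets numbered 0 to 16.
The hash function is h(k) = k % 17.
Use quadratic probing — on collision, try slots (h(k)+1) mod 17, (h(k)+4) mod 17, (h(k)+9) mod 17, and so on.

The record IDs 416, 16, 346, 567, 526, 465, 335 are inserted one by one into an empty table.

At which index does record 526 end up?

0

416 hashes to 8; slot 8 is free → place at 8.
16 hashes to 16; slot 16 is free → place at 16.
346 hashes to 6; slot 6 is free → place at 6.
567 hashes to 6; 6 taken → place at 7.
526 hashes to 16; 16 taken → place at 0.
465 hashes to 6; 6,7 taken → place at 10.
335 hashes to 12; slot 12 is free → place at 12.
Table: [526, ., ., ., ., ., 346, 567, 416, ., 465, ., 335, ., ., ., 16]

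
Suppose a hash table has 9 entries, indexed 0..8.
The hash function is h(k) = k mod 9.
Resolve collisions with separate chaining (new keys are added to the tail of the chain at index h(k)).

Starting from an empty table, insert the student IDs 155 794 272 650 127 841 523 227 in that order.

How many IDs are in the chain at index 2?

155 -> bucket 2
794 -> bucket 2 (collision)
272 -> bucket 2 (collision)
650 -> bucket 2 (collision)
127 -> bucket 1
841 -> bucket 4
523 -> bucket 1 (collision)
227 -> bucket 2 (collision)
Final buckets:
0: -
1: 127 -> 523
2: 155 -> 794 -> 272 -> 650 -> 227
3: -
4: 841
5: -
6: -
7: -
8: -

5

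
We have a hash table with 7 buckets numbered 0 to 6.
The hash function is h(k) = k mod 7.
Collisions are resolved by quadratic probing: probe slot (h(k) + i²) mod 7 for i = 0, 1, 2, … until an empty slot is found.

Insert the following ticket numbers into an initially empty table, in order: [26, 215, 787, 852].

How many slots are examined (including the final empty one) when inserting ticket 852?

26 hashes to 5; slot 5 is free → place at 5.
215 hashes to 5; 5 taken → place at 6.
787 hashes to 3; slot 3 is free → place at 3.
852 hashes to 5; 5,6 taken → place at 2.
Table: [_, _, 852, 787, _, 26, 215]

3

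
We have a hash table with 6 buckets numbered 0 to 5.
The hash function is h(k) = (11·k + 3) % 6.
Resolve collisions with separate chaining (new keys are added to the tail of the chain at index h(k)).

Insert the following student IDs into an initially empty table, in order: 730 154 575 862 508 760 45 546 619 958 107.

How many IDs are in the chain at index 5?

Insert 730: h=5, bucket 5 empty -> new chain.
Insert 154: h=5, bucket 5 nonempty -> append to chain.
Insert 575: h=4, bucket 4 empty -> new chain.
Insert 862: h=5, bucket 5 nonempty -> append to chain.
Insert 508: h=5, bucket 5 nonempty -> append to chain.
Insert 760: h=5, bucket 5 nonempty -> append to chain.
Insert 45: h=0, bucket 0 empty -> new chain.
Insert 546: h=3, bucket 3 empty -> new chain.
Insert 619: h=2, bucket 2 empty -> new chain.
Insert 958: h=5, bucket 5 nonempty -> append to chain.
Insert 107: h=4, bucket 4 nonempty -> append to chain.
Final buckets:
0: 45
1: —
2: 619
3: 546
4: 575 -> 107
5: 730 -> 154 -> 862 -> 508 -> 760 -> 958

6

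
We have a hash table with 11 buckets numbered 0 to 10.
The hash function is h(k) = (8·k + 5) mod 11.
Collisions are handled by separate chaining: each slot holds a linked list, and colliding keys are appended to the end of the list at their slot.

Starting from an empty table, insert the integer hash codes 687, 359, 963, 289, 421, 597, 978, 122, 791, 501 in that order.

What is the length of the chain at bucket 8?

2

Insert 687: h=1, bucket 1 empty -> new chain.
Insert 359: h=6, bucket 6 empty -> new chain.
Insert 963: h=9, bucket 9 empty -> new chain.
Insert 289: h=7, bucket 7 empty -> new chain.
Insert 421: h=7, bucket 7 nonempty -> append to chain.
Insert 597: h=7, bucket 7 nonempty -> append to chain.
Insert 978: h=8, bucket 8 empty -> new chain.
Insert 122: h=2, bucket 2 empty -> new chain.
Insert 791: h=8, bucket 8 nonempty -> append to chain.
Insert 501: h=9, bucket 9 nonempty -> append to chain.
Final buckets:
0: _
1: 687
2: 122
3: _
4: _
5: _
6: 359
7: 289 -> 421 -> 597
8: 978 -> 791
9: 963 -> 501
10: _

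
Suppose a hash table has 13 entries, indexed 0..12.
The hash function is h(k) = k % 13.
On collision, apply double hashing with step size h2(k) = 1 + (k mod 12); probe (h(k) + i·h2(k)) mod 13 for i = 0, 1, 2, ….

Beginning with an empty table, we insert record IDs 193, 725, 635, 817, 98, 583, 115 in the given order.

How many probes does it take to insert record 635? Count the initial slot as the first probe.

193 hashes to 11; slot 11 is free -> place at 11.
725 hashes to 10; slot 10 is free -> place at 10.
635 hashes to 11, h2=12; 11,10 taken -> place at 9.
817 hashes to 11, h2=2; 11 taken -> place at 0.
98 hashes to 7; slot 7 is free -> place at 7.
583 hashes to 11, h2=8; 11 taken -> place at 6.
115 hashes to 11, h2=8; 11,6 taken -> place at 1.
Table: [817, 115, -, -, -, -, 583, 98, -, 635, 725, 193, -]

3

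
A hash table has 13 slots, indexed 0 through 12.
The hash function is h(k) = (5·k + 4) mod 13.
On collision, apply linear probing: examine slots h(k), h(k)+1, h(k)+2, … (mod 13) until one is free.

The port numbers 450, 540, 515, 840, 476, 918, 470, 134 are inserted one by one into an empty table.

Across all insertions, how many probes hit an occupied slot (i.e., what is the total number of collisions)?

10

450 hashes to 5; slot 5 is free => place at 5.
540 hashes to 0; slot 0 is free => place at 0.
515 hashes to 5; 5 taken => place at 6.
840 hashes to 5; 5,6 taken => place at 7.
476 hashes to 5; 5,6,7 taken => place at 8.
918 hashes to 5; 5,6,7,8 taken => place at 9.
470 hashes to 1; slot 1 is free => place at 1.
134 hashes to 11; slot 11 is free => place at 11.
Table: [540, 470, —, —, —, 450, 515, 840, 476, 918, —, 134, —]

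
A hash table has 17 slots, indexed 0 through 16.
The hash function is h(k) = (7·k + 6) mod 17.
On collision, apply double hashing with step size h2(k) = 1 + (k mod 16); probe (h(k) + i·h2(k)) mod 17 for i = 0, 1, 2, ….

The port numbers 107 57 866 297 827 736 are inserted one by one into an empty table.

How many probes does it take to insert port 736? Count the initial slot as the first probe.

107 hashes to 7; slot 7 is free → place at 7.
57 hashes to 14; slot 14 is free → place at 14.
866 hashes to 16; slot 16 is free → place at 16.
297 hashes to 11; slot 11 is free → place at 11.
827 hashes to 15; slot 15 is free → place at 15.
736 hashes to 7, h2=1; 7 taken → place at 8.
Table: [∅, ∅, ∅, ∅, ∅, ∅, ∅, 107, 736, ∅, ∅, 297, ∅, ∅, 57, 827, 866]

2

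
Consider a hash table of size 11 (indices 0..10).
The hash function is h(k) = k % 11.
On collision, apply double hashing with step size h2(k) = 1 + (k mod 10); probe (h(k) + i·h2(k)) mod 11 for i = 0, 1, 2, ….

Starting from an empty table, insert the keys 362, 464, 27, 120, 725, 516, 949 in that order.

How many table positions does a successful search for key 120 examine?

362: h=10 → slot 10
464: h=2 → slot 2
27: h=5 → slot 5
120: h=10, h2=1, probe 10,0 → slot 0
725: h=10, h2=6, probe 10,5,0,6 → slot 6
516: h=10, h2=7, probe 10,6,2,9 → slot 9
949: h=3 → slot 3
Table: [120, -, 464, 949, -, 27, 725, -, -, 516, 362]
Lookup 120: h=10, h2=1, probe 10,0 → found at 0.

2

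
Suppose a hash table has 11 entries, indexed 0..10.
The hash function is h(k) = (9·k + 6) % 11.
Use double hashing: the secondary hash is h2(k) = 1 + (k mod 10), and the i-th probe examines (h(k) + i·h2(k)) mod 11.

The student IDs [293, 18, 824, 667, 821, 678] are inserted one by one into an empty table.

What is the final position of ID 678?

10

293 hashes to 3; slot 3 is free => place at 3.
18 hashes to 3, h2=9; 3 taken => place at 1.
824 hashes to 8; slot 8 is free => place at 8.
667 hashes to 3, h2=8; 3 taken => place at 0.
821 hashes to 3, h2=2; 3 taken => place at 5.
678 hashes to 3, h2=9; 3,1 taken => place at 10.
Table: [667, 18, -, 293, -, 821, -, -, 824, -, 678]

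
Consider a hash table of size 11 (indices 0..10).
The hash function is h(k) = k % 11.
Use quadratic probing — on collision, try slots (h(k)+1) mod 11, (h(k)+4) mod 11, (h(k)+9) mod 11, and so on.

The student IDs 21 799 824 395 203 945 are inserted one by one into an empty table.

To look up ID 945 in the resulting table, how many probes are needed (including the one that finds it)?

21: h=10 => slot 10
799: h=7 => slot 7
824: h=10, probe 10,0 => slot 0
395: h=10, probe 10,0,3 => slot 3
203: h=5 => slot 5
945: h=10, probe 10,0,3,8 => slot 8
Table: [824, —, —, 395, —, 203, —, 799, 945, —, 21]
Lookup 945: h=10, probe 10,0,3,8 → found at 8.

4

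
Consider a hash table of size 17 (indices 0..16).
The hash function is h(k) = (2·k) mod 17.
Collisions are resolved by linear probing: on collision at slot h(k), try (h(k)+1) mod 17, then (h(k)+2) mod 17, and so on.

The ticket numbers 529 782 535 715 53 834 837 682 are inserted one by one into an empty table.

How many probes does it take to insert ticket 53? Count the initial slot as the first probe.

2

Insert 529: h=4, slot 4 empty → index 4.
Insert 782: h=0, slot 0 empty → index 0.
Insert 535: h=16, slot 16 empty → index 16.
Insert 715: h=2, slot 2 empty → index 2.
Insert 53: h=4, slot 4 occupied → index 5.
Insert 834: h=2, slot 2 occupied → index 3.
Insert 837: h=8, slot 8 empty → index 8.
Insert 682: h=4, slots 4,5 occupied → index 6.
Table: [782, —, 715, 834, 529, 53, 682, —, 837, —, —, —, —, —, —, —, 535]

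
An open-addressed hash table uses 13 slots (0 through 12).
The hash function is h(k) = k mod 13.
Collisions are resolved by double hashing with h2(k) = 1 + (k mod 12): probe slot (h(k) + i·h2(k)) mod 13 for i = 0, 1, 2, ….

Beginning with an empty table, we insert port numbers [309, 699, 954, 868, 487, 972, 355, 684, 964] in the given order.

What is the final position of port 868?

309 hashes to 10; slot 10 is free → place at 10.
699 hashes to 10, h2=4; 10 taken → place at 1.
954 hashes to 5; slot 5 is free → place at 5.
868 hashes to 10, h2=5; 10 taken → place at 2.
487 hashes to 6; slot 6 is free → place at 6.
972 hashes to 10, h2=1; 10 taken → place at 11.
355 hashes to 4; slot 4 is free → place at 4.
684 hashes to 8; slot 8 is free → place at 8.
964 hashes to 2, h2=5; 2 taken → place at 7.
Table: [∅, 699, 868, ∅, 355, 954, 487, 964, 684, ∅, 309, 972, ∅]

2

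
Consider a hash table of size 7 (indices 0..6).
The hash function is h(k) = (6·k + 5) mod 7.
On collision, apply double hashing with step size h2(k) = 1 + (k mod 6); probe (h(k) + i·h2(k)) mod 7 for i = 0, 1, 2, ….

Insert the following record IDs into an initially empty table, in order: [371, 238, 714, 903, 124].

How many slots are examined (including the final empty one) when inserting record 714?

2

371 hashes to 5; slot 5 is free -> place at 5.
238 hashes to 5, h2=5; 5 taken -> place at 3.
714 hashes to 5, h2=1; 5 taken -> place at 6.
903 hashes to 5, h2=4; 5 taken -> place at 2.
124 hashes to 0; slot 0 is free -> place at 0.
Table: [124, ., 903, 238, ., 371, 714]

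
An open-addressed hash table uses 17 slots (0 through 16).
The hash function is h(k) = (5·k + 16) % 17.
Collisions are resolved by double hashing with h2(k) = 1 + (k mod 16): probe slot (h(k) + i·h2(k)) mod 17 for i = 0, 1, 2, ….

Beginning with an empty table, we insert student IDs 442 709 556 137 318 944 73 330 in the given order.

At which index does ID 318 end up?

6

Insert 442: h=16, slot 16 empty -> index 16.
Insert 709: h=8, slot 8 empty -> index 8.
Insert 556: h=8, h2=13, slot 8 occupied -> index 4.
Insert 137: h=4, h2=10, slot 4 occupied -> index 14.
Insert 318: h=8, h2=15, slot 8 occupied -> index 6.
Insert 944: h=10, slot 10 empty -> index 10.
Insert 73: h=7, slot 7 empty -> index 7.
Insert 330: h=0, slot 0 empty -> index 0.
Table: [330, -, -, -, 556, -, 318, 73, 709, -, 944, -, -, -, 137, -, 442]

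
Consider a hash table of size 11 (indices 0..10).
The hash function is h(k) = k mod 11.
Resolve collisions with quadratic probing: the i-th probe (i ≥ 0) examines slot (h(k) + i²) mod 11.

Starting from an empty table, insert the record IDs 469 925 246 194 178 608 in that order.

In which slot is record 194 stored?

469: h=7 → slot 7
925: h=1 → slot 1
246: h=4 → slot 4
194: h=7, probe 7,8 → slot 8
178: h=2 → slot 2
608: h=3 → slot 3
Table: [—, 925, 178, 608, 246, —, —, 469, 194, —, —]

8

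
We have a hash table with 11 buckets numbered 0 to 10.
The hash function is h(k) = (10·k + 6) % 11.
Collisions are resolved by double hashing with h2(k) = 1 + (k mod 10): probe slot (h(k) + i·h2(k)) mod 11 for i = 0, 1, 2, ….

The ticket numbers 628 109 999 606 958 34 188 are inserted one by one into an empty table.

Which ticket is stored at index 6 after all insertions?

628 hashes to 5; slot 5 is free → place at 5.
109 hashes to 7; slot 7 is free → place at 7.
999 hashes to 8; slot 8 is free → place at 8.
606 hashes to 5, h2=7; 5 taken → place at 1.
958 hashes to 5, h2=9; 5 taken → place at 3.
34 hashes to 5, h2=5; 5 taken → place at 10.
188 hashes to 5, h2=9; 5,3,1,10,8 taken → place at 6.
Table: [_, 606, _, 958, _, 628, 188, 109, 999, _, 34]

188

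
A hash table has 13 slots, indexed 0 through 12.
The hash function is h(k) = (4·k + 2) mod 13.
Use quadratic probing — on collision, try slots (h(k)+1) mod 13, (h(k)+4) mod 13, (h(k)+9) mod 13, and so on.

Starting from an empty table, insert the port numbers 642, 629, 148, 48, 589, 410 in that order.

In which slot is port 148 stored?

0

Insert 642: h=9, slot 9 empty → index 9.
Insert 629: h=9, slot 9 occupied → index 10.
Insert 148: h=9, slots 9,10 occupied → index 0.
Insert 48: h=12, slot 12 empty → index 12.
Insert 589: h=5, slot 5 empty → index 5.
Insert 410: h=4, slot 4 empty → index 4.
Table: [148, —, —, —, 410, 589, —, —, —, 642, 629, —, 48]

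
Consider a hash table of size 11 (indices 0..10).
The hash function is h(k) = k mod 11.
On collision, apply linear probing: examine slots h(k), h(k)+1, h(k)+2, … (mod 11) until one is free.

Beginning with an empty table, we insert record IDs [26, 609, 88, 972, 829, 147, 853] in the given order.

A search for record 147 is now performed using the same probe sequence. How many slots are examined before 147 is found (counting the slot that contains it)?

26: h=4 → slot 4
609: h=4, probe 4,5 → slot 5
88: h=0 → slot 0
972: h=4, probe 4,5,6 → slot 6
829: h=4, probe 4,5,6,7 → slot 7
147: h=4, probe 4,5,6,7,8 → slot 8
853: h=6, probe 6,7,8,9 → slot 9
Table: [88, -, -, -, 26, 609, 972, 829, 147, 853, -]
Lookup 147: h=4, probe 4,5,6,7,8 → found at 8.

5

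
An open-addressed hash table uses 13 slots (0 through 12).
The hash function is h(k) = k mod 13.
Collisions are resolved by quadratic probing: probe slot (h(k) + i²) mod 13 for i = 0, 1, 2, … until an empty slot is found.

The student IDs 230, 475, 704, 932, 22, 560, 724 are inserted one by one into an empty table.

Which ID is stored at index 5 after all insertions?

230 hashes to 9; slot 9 is free → place at 9.
475 hashes to 7; slot 7 is free → place at 7.
704 hashes to 2; slot 2 is free → place at 2.
932 hashes to 9; 9 taken → place at 10.
22 hashes to 9; 9,10 taken → place at 0.
560 hashes to 1; slot 1 is free → place at 1.
724 hashes to 9; 9,10,0 taken → place at 5.
Table: [22, 560, 704, —, —, 724, —, 475, —, 230, 932, —, —]

724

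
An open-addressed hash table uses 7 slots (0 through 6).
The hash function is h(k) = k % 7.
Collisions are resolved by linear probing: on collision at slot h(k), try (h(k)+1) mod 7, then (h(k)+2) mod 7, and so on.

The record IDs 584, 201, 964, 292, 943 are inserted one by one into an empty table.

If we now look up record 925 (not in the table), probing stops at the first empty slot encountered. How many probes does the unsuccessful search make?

Insert 584: h=3, slot 3 empty -> index 3.
Insert 201: h=5, slot 5 empty -> index 5.
Insert 964: h=5, slot 5 occupied -> index 6.
Insert 292: h=5, slots 5,6 occupied -> index 0.
Insert 943: h=5, slots 5,6,0 occupied -> index 1.
Table: [292, 943, —, 584, —, 201, 964]
Lookup 925: h=1, probe 1,2 → slot 2 empty, not found.

2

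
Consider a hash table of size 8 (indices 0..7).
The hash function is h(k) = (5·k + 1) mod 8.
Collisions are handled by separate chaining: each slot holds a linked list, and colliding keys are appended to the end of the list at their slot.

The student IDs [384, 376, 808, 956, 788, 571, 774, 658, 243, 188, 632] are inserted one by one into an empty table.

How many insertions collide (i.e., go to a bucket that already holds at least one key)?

Insert 384: h=1, bucket 1 empty -> new chain.
Insert 376: h=1, bucket 1 nonempty -> append to chain.
Insert 808: h=1, bucket 1 nonempty -> append to chain.
Insert 956: h=5, bucket 5 empty -> new chain.
Insert 788: h=5, bucket 5 nonempty -> append to chain.
Insert 571: h=0, bucket 0 empty -> new chain.
Insert 774: h=7, bucket 7 empty -> new chain.
Insert 658: h=3, bucket 3 empty -> new chain.
Insert 243: h=0, bucket 0 nonempty -> append to chain.
Insert 188: h=5, bucket 5 nonempty -> append to chain.
Insert 632: h=1, bucket 1 nonempty -> append to chain.
Final buckets:
0: 571 -> 243
1: 384 -> 376 -> 808 -> 632
2: _
3: 658
4: _
5: 956 -> 788 -> 188
6: _
7: 774

6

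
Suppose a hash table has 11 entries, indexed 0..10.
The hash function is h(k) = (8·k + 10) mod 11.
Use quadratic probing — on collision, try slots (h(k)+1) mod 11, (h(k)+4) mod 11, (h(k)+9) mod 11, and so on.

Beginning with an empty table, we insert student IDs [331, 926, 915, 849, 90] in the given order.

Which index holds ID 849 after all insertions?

8

Insert 331: h=7, slot 7 empty → index 7.
Insert 926: h=4, slot 4 empty → index 4.
Insert 915: h=4, slot 4 occupied → index 5.
Insert 849: h=4, slots 4,5 occupied → index 8.
Insert 90: h=4, slots 4,5,8 occupied → index 2.
Table: [_, _, 90, _, 926, 915, _, 331, 849, _, _]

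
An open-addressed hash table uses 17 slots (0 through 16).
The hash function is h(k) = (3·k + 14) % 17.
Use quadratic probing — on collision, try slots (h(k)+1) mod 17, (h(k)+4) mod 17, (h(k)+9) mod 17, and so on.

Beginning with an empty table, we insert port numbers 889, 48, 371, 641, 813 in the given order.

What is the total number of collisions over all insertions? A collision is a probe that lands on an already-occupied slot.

3

889: h=12 -> slot 12
48: h=5 -> slot 5
371: h=5, probe 5,6 -> slot 6
641: h=16 -> slot 16
813: h=5, probe 5,6,9 -> slot 9
Table: [-, -, -, -, -, 48, 371, -, -, 813, -, -, 889, -, -, -, 641]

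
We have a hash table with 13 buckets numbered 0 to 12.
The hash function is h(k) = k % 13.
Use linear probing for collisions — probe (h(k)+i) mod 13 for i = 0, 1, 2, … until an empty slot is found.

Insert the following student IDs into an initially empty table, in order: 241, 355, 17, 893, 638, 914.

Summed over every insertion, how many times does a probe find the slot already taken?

241: h=7 → slot 7
355: h=4 → slot 4
17: h=4, probe 4,5 → slot 5
893: h=9 → slot 9
638: h=1 → slot 1
914: h=4, probe 4,5,6 → slot 6
Table: [∅, 638, ∅, ∅, 355, 17, 914, 241, ∅, 893, ∅, ∅, ∅]

3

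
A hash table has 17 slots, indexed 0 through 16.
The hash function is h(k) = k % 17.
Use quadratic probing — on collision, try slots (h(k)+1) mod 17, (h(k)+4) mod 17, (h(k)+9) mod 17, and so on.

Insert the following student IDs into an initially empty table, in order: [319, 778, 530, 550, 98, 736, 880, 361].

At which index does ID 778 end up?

319: h=13 → slot 13
778: h=13, probe 13,14 → slot 14
530: h=3 → slot 3
550: h=6 → slot 6
98: h=13, probe 13,14,0 → slot 0
736: h=5 → slot 5
880: h=13, probe 13,14,0,5,12 → slot 12
361: h=4 → slot 4
Table: [98, —, —, 530, 361, 736, 550, —, —, —, —, —, 880, 319, 778, —, —]

14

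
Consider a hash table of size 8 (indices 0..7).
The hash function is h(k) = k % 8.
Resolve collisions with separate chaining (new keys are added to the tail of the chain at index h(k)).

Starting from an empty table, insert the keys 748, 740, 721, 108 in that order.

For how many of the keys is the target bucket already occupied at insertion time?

748 → bucket 4
740 → bucket 4 (collision)
721 → bucket 1
108 → bucket 4 (collision)
Final buckets:
0: _
1: 721
2: _
3: _
4: 748 -> 740 -> 108
5: _
6: _
7: _

2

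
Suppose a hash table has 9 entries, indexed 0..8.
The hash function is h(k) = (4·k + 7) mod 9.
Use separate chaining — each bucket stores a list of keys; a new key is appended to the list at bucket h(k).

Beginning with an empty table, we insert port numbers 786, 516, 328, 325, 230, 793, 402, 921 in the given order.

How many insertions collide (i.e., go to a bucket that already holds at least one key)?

786 → bucket 1
516 → bucket 1 (collision)
328 → bucket 5
325 → bucket 2
230 → bucket 0
793 → bucket 2 (collision)
402 → bucket 4
921 → bucket 1 (collision)
Final buckets:
0: 230
1: 786 -> 516 -> 921
2: 325 -> 793
3: _
4: 402
5: 328
6: _
7: _
8: _

3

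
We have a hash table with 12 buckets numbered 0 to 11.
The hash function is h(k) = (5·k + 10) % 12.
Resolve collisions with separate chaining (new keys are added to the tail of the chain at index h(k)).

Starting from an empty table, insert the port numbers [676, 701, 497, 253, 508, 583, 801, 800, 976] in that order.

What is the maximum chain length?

3

Insert 676: h=6, bucket 6 empty -> new chain.
Insert 701: h=11, bucket 11 empty -> new chain.
Insert 497: h=11, bucket 11 nonempty -> append to chain.
Insert 253: h=3, bucket 3 empty -> new chain.
Insert 508: h=6, bucket 6 nonempty -> append to chain.
Insert 583: h=9, bucket 9 empty -> new chain.
Insert 801: h=7, bucket 7 empty -> new chain.
Insert 800: h=2, bucket 2 empty -> new chain.
Insert 976: h=6, bucket 6 nonempty -> append to chain.
Final buckets:
0: ∅
1: ∅
2: 800
3: 253
4: ∅
5: ∅
6: 676 -> 508 -> 976
7: 801
8: ∅
9: 583
10: ∅
11: 701 -> 497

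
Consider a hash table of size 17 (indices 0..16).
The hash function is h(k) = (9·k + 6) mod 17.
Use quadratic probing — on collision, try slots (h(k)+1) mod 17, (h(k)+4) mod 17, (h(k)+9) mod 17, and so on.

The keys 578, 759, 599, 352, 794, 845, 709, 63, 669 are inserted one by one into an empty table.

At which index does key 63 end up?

Insert 578: h=6, slot 6 empty => index 6.
Insert 759: h=3, slot 3 empty => index 3.
Insert 599: h=8, slot 8 empty => index 8.
Insert 352: h=12, slot 12 empty => index 12.
Insert 794: h=12, slot 12 occupied => index 13.
Insert 845: h=12, slots 12,13 occupied => index 16.
Insert 709: h=12, slots 12,13,16 occupied => index 4.
Insert 63: h=12, slots 12,13,16,4 occupied => index 11.
Insert 669: h=9, slot 9 empty => index 9.
Table: [., ., ., 759, 709, ., 578, ., 599, 669, ., 63, 352, 794, ., ., 845]

11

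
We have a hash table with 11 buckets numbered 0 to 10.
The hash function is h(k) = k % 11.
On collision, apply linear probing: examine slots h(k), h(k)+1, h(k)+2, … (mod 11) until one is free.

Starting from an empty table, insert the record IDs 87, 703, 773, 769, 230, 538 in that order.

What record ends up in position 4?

87: h=10 => slot 10
703: h=10, probe 10,0 => slot 0
773: h=3 => slot 3
769: h=10, probe 10,0,1 => slot 1
230: h=10, probe 10,0,1,2 => slot 2
538: h=10, probe 10,0,1,2,3,4 => slot 4
Table: [703, 769, 230, 773, 538, —, —, —, —, —, 87]

538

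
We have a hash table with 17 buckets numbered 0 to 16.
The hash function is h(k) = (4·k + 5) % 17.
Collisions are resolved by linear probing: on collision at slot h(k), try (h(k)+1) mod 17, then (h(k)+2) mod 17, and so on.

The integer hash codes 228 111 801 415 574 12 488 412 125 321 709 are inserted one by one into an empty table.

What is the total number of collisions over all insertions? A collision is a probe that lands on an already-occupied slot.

5

Insert 228: h=16, slot 16 empty -> index 16.
Insert 111: h=7, slot 7 empty -> index 7.
Insert 801: h=13, slot 13 empty -> index 13.
Insert 415: h=16, slot 16 occupied -> index 0.
Insert 574: h=6, slot 6 empty -> index 6.
Insert 12: h=2, slot 2 empty -> index 2.
Insert 488: h=2, slot 2 occupied -> index 3.
Insert 412: h=4, slot 4 empty -> index 4.
Insert 125: h=12, slot 12 empty -> index 12.
Insert 321: h=14, slot 14 empty -> index 14.
Insert 709: h=2, slots 2,3,4 occupied -> index 5.
Table: [415, -, 12, 488, 412, 709, 574, 111, -, -, -, -, 125, 801, 321, -, 228]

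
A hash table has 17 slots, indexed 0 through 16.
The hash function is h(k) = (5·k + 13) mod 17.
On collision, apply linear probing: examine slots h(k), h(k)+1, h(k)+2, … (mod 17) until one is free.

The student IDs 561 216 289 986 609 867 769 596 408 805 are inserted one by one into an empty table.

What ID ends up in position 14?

561: h=13 => slot 13
216: h=5 => slot 5
289: h=13, probe 13,14 => slot 14
986: h=13, probe 13,14,15 => slot 15
609: h=15, probe 15,16 => slot 16
867: h=13, probe 13,14,15,16,0 => slot 0
769: h=16, probe 16,0,1 => slot 1
596: h=1, probe 1,2 => slot 2
408: h=13, probe 13,14,15,16,0,1,2,3 => slot 3
805: h=9 => slot 9
Table: [867, 769, 596, 408, ∅, 216, ∅, ∅, ∅, 805, ∅, ∅, ∅, 561, 289, 986, 609]

289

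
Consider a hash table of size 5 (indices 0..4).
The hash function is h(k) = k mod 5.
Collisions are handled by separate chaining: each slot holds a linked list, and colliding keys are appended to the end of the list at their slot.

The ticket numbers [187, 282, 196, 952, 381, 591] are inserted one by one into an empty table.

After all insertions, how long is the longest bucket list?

3

187 -> bucket 2
282 -> bucket 2 (collision)
196 -> bucket 1
952 -> bucket 2 (collision)
381 -> bucket 1 (collision)
591 -> bucket 1 (collision)
Final buckets:
0: -
1: 196 -> 381 -> 591
2: 187 -> 282 -> 952
3: -
4: -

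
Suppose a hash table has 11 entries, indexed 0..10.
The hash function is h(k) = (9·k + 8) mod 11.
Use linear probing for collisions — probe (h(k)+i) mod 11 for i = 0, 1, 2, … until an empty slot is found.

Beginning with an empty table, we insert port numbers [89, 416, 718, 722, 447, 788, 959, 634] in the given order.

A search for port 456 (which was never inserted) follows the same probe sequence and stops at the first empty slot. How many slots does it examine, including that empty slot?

2

89: h=6 → slot 6
416: h=1 → slot 1
718: h=2 → slot 2
722: h=5 → slot 5
447: h=5, probe 5,6,7 → slot 7
788: h=5, probe 5,6,7,8 → slot 8
959: h=4 → slot 4
634: h=5, probe 5,6,7,8,9 → slot 9
Table: [., 416, 718, ., 959, 722, 89, 447, 788, 634, .]
Lookup 456: h=9, probe 9,10 → slot 10 empty, not found.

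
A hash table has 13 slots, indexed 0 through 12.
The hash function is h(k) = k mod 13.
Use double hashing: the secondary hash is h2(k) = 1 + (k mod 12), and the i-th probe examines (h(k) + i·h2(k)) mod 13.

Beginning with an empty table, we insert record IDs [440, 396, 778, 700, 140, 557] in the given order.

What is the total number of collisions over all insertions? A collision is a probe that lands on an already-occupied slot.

440 hashes to 11; slot 11 is free → place at 11.
396 hashes to 6; slot 6 is free → place at 6.
778 hashes to 11, h2=11; 11 taken → place at 9.
700 hashes to 11, h2=5; 11 taken → place at 3.
140 hashes to 10; slot 10 is free → place at 10.
557 hashes to 11, h2=6; 11 taken → place at 4.
Table: [∅, ∅, ∅, 700, 557, ∅, 396, ∅, ∅, 778, 140, 440, ∅]

3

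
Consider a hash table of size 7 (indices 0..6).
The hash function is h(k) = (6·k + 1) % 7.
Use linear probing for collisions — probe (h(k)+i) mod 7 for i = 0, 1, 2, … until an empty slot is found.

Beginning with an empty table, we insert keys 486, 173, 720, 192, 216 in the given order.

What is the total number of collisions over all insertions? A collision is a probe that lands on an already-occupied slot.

486 hashes to 5; slot 5 is free -> place at 5.
173 hashes to 3; slot 3 is free -> place at 3.
720 hashes to 2; slot 2 is free -> place at 2.
192 hashes to 5; 5 taken -> place at 6.
216 hashes to 2; 2,3 taken -> place at 4.
Table: [_, _, 720, 173, 216, 486, 192]

3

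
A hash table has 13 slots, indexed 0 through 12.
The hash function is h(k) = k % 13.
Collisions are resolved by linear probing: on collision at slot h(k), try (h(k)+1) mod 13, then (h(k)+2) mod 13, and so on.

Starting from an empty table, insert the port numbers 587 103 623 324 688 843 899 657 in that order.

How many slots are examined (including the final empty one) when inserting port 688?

587 hashes to 2; slot 2 is free => place at 2.
103 hashes to 12; slot 12 is free => place at 12.
623 hashes to 12; 12 taken => place at 0.
324 hashes to 12; 12,0 taken => place at 1.
688 hashes to 12; 12,0,1,2 taken => place at 3.
843 hashes to 11; slot 11 is free => place at 11.
899 hashes to 2; 2,3 taken => place at 4.
657 hashes to 7; slot 7 is free => place at 7.
Table: [623, 324, 587, 688, 899, ∅, ∅, 657, ∅, ∅, ∅, 843, 103]

5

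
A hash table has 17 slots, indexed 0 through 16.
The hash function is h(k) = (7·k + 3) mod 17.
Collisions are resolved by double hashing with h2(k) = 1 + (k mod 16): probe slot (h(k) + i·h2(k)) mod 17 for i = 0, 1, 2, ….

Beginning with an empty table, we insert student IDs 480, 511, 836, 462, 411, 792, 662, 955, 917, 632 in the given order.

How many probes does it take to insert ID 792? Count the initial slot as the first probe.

3

Insert 480: h=14, slot 14 empty -> index 14.
Insert 511: h=10, slot 10 empty -> index 10.
Insert 836: h=7, slot 7 empty -> index 7.
Insert 462: h=7, h2=15, slot 7 occupied -> index 5.
Insert 411: h=7, h2=12, slot 7 occupied -> index 2.
Insert 792: h=5, h2=9, slots 5,14 occupied -> index 6.
Insert 662: h=13, slot 13 empty -> index 13.
Insert 955: h=7, h2=12, slots 7,2,14 occupied -> index 9.
Insert 917: h=13, h2=6, slots 13,2 occupied -> index 8.
Insert 632: h=7, h2=9, slot 7 occupied -> index 16.
Table: [_, _, 411, _, _, 462, 792, 836, 917, 955, 511, _, _, 662, 480, _, 632]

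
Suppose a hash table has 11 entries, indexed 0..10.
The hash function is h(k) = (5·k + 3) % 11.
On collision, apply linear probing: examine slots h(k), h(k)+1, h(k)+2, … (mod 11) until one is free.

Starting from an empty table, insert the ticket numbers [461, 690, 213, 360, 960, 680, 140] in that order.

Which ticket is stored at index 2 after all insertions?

140

Insert 461: h=9, slot 9 empty -> index 9.
Insert 690: h=10, slot 10 empty -> index 10.
Insert 213: h=1, slot 1 empty -> index 1.
Insert 360: h=10, slot 10 occupied -> index 0.
Insert 960: h=7, slot 7 empty -> index 7.
Insert 680: h=4, slot 4 empty -> index 4.
Insert 140: h=10, slots 10,0,1 occupied -> index 2.
Table: [360, 213, 140, —, 680, —, —, 960, —, 461, 690]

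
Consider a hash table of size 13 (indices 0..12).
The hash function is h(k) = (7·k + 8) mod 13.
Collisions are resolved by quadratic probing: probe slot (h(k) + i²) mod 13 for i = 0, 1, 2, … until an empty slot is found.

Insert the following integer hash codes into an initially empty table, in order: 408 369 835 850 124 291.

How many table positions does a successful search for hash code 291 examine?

4

Insert 408: h=4, slot 4 empty → index 4.
Insert 369: h=4, slot 4 occupied → index 5.
Insert 835: h=3, slot 3 empty → index 3.
Insert 850: h=4, slots 4,5 occupied → index 8.
Insert 124: h=5, slot 5 occupied → index 6.
Insert 291: h=4, slots 4,5,8 occupied → index 0.
Table: [291, —, —, 835, 408, 369, 124, —, 850, —, —, —, —]
Lookup 291: h=4, probe 4,5,8,0 → found at 0.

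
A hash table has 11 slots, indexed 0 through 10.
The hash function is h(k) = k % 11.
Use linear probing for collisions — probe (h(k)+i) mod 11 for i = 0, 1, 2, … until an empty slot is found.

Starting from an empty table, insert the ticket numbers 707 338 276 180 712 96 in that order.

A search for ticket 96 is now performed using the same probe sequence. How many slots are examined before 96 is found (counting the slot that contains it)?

Insert 707: h=3, slot 3 empty → index 3.
Insert 338: h=8, slot 8 empty → index 8.
Insert 276: h=1, slot 1 empty → index 1.
Insert 180: h=4, slot 4 empty → index 4.
Insert 712: h=8, slot 8 occupied → index 9.
Insert 96: h=8, slots 8,9 occupied → index 10.
Table: [—, 276, —, 707, 180, —, —, —, 338, 712, 96]
Lookup 96: h=8, probe 8,9,10 → found at 10.

3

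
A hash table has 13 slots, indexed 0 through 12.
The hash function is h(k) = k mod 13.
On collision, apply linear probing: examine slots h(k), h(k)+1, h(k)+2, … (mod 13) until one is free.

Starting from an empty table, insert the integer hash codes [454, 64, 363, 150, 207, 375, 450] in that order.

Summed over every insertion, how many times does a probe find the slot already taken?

6

Insert 454: h=12, slot 12 empty => index 12.
Insert 64: h=12, slot 12 occupied => index 0.
Insert 363: h=12, slots 12,0 occupied => index 1.
Insert 150: h=7, slot 7 empty => index 7.
Insert 207: h=12, slots 12,0,1 occupied => index 2.
Insert 375: h=11, slot 11 empty => index 11.
Insert 450: h=8, slot 8 empty => index 8.
Table: [64, 363, 207, -, -, -, -, 150, 450, -, -, 375, 454]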